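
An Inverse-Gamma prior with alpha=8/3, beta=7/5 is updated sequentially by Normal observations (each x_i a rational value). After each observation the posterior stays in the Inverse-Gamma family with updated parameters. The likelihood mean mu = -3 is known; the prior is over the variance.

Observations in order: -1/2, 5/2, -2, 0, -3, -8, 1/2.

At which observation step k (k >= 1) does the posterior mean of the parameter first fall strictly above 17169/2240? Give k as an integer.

obs 1: x=-1/2 → posterior Inverse-Gamma(19/6, 181/40)
obs 2: x=5/2 → posterior Inverse-Gamma(11/3, 393/20)
obs 3: x=-2 → posterior Inverse-Gamma(25/6, 403/20)
obs 4: x=0 → posterior Inverse-Gamma(14/3, 493/20)
obs 5: x=-3 → posterior Inverse-Gamma(31/6, 493/20)
obs 6: x=-8 → posterior Inverse-Gamma(17/3, 743/20)
obs 7: x=1/2 → posterior Inverse-Gamma(37/6, 1731/40)

k = 6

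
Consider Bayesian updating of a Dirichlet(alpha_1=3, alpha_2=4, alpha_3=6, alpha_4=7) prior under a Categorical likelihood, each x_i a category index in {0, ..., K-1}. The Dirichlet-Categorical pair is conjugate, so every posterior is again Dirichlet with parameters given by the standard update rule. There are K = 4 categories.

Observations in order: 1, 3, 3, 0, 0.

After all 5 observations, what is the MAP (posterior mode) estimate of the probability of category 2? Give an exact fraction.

5/21

obs 1: x=1 → posterior Dirichlet(3, 5, 6, 7)
obs 2: x=3 → posterior Dirichlet(3, 5, 6, 8)
obs 3: x=3 → posterior Dirichlet(3, 5, 6, 9)
obs 4: x=0 → posterior Dirichlet(4, 5, 6, 9)
obs 5: x=0 → posterior Dirichlet(5, 5, 6, 9)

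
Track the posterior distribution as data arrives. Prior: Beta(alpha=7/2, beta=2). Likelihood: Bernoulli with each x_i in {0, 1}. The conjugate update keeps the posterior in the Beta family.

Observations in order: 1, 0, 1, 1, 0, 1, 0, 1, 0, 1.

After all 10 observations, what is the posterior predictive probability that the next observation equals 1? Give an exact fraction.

19/31

obs 1: x=1 → posterior Beta(9/2, 2)
obs 2: x=0 → posterior Beta(9/2, 3)
obs 3: x=1 → posterior Beta(11/2, 3)
obs 4: x=1 → posterior Beta(13/2, 3)
obs 5: x=0 → posterior Beta(13/2, 4)
obs 6: x=1 → posterior Beta(15/2, 4)
obs 7: x=0 → posterior Beta(15/2, 5)
obs 8: x=1 → posterior Beta(17/2, 5)
obs 9: x=0 → posterior Beta(17/2, 6)
obs 10: x=1 → posterior Beta(19/2, 6)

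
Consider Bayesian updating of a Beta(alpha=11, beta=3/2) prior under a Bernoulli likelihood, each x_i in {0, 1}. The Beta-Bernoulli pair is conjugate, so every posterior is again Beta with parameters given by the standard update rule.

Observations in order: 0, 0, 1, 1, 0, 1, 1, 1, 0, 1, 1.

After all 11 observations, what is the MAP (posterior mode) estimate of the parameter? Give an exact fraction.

obs 1: x=0 → posterior Beta(11, 5/2)
obs 2: x=0 → posterior Beta(11, 7/2)
obs 3: x=1 → posterior Beta(12, 7/2)
obs 4: x=1 → posterior Beta(13, 7/2)
obs 5: x=0 → posterior Beta(13, 9/2)
obs 6: x=1 → posterior Beta(14, 9/2)
obs 7: x=1 → posterior Beta(15, 9/2)
obs 8: x=1 → posterior Beta(16, 9/2)
obs 9: x=0 → posterior Beta(16, 11/2)
obs 10: x=1 → posterior Beta(17, 11/2)
obs 11: x=1 → posterior Beta(18, 11/2)

34/43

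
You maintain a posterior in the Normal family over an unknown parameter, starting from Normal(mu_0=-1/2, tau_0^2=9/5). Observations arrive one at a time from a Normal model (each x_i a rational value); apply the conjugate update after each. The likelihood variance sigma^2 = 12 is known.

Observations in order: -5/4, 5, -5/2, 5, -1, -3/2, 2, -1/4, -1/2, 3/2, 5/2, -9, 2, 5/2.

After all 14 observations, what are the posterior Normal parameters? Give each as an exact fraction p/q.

obs 1: x=-5/4 → posterior Normal(-55/92, 36/23)
obs 2: x=5 → posterior Normal(5/104, 18/13)
obs 3: x=-5/2 → posterior Normal(-25/116, 36/29)
obs 4: x=5 → posterior Normal(35/128, 9/8)
obs 5: x=-1 → posterior Normal(23/140, 36/35)
obs 6: x=-3/2 → posterior Normal(5/152, 18/19)
obs 7: x=2 → posterior Normal(29/164, 36/41)
obs 8: x=-1/4 → posterior Normal(13/88, 9/11)
obs 9: x=-1/2 → posterior Normal(5/47, 36/47)
obs 10: x=3/2 → posterior Normal(19/100, 18/25)
obs 11: x=5/2 → posterior Normal(17/53, 36/53)
obs 12: x=-9 → posterior Normal(-5/28, 9/14)
obs 13: x=2 → posterior Normal(-4/59, 36/59)
obs 14: x=5/2 → posterior Normal(7/124, 18/31)

mu_0=7/124, tau_0^2=18/31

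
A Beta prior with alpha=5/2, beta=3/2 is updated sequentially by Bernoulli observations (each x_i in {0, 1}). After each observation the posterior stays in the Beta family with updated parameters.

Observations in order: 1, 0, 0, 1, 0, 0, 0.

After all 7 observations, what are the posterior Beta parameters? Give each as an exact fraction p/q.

obs 1: x=1 → posterior Beta(7/2, 3/2)
obs 2: x=0 → posterior Beta(7/2, 5/2)
obs 3: x=0 → posterior Beta(7/2, 7/2)
obs 4: x=1 → posterior Beta(9/2, 7/2)
obs 5: x=0 → posterior Beta(9/2, 9/2)
obs 6: x=0 → posterior Beta(9/2, 11/2)
obs 7: x=0 → posterior Beta(9/2, 13/2)

alpha=9/2, beta=13/2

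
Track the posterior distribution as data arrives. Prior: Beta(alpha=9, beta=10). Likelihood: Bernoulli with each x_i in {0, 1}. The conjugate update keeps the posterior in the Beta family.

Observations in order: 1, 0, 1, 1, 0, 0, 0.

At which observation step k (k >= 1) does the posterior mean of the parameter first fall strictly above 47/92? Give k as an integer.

k = 4

obs 1: x=1 → posterior Beta(10, 10)
obs 2: x=0 → posterior Beta(10, 11)
obs 3: x=1 → posterior Beta(11, 11)
obs 4: x=1 → posterior Beta(12, 11)
obs 5: x=0 → posterior Beta(12, 12)
obs 6: x=0 → posterior Beta(12, 13)
obs 7: x=0 → posterior Beta(12, 14)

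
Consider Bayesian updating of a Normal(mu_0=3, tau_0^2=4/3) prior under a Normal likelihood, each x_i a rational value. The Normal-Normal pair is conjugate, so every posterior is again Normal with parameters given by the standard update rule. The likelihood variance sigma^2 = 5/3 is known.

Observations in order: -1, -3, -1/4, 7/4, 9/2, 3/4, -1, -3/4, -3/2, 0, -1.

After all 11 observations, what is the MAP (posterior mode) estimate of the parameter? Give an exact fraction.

9/49

obs 1: x=-1 → posterior Normal(11/9, 20/27)
obs 2: x=-3 → posterior Normal(-1/13, 20/39)
obs 3: x=-1/4 → posterior Normal(-2/17, 20/51)
obs 4: x=7/4 → posterior Normal(5/21, 20/63)
obs 5: x=9/2 → posterior Normal(23/25, 4/15)
obs 6: x=3/4 → posterior Normal(26/29, 20/87)
obs 7: x=-1 → posterior Normal(2/3, 20/99)
obs 8: x=-3/4 → posterior Normal(19/37, 20/111)
obs 9: x=-3/2 → posterior Normal(13/41, 20/123)
obs 10: x=0 → posterior Normal(13/45, 4/27)
obs 11: x=-1 → posterior Normal(9/49, 20/147)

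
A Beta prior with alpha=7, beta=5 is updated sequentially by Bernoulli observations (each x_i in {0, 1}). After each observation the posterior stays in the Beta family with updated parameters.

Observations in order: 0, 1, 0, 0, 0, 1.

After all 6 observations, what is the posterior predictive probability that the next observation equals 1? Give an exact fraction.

1/2

obs 1: x=0 → posterior Beta(7, 6)
obs 2: x=1 → posterior Beta(8, 6)
obs 3: x=0 → posterior Beta(8, 7)
obs 4: x=0 → posterior Beta(8, 8)
obs 5: x=0 → posterior Beta(8, 9)
obs 6: x=1 → posterior Beta(9, 9)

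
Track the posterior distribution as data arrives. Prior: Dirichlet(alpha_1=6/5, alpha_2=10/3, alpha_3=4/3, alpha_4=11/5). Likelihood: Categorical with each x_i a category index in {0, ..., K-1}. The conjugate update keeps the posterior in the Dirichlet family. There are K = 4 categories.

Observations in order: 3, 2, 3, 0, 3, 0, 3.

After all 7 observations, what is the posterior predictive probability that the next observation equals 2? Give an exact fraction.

35/226

obs 1: x=3 → posterior Dirichlet(6/5, 10/3, 4/3, 16/5)
obs 2: x=2 → posterior Dirichlet(6/5, 10/3, 7/3, 16/5)
obs 3: x=3 → posterior Dirichlet(6/5, 10/3, 7/3, 21/5)
obs 4: x=0 → posterior Dirichlet(11/5, 10/3, 7/3, 21/5)
obs 5: x=3 → posterior Dirichlet(11/5, 10/3, 7/3, 26/5)
obs 6: x=0 → posterior Dirichlet(16/5, 10/3, 7/3, 26/5)
obs 7: x=3 → posterior Dirichlet(16/5, 10/3, 7/3, 31/5)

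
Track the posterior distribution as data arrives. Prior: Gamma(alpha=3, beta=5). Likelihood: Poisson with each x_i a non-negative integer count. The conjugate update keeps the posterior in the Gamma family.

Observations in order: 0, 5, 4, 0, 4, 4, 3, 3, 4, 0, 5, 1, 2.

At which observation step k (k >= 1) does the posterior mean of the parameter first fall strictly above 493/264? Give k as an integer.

k = 7

obs 1: x=0 → posterior Gamma(3, 6)
obs 2: x=5 → posterior Gamma(8, 7)
obs 3: x=4 → posterior Gamma(12, 8)
obs 4: x=0 → posterior Gamma(12, 9)
obs 5: x=4 → posterior Gamma(16, 10)
obs 6: x=4 → posterior Gamma(20, 11)
obs 7: x=3 → posterior Gamma(23, 12)
obs 8: x=3 → posterior Gamma(26, 13)
obs 9: x=4 → posterior Gamma(30, 14)
obs 10: x=0 → posterior Gamma(30, 15)
obs 11: x=5 → posterior Gamma(35, 16)
obs 12: x=1 → posterior Gamma(36, 17)
obs 13: x=2 → posterior Gamma(38, 18)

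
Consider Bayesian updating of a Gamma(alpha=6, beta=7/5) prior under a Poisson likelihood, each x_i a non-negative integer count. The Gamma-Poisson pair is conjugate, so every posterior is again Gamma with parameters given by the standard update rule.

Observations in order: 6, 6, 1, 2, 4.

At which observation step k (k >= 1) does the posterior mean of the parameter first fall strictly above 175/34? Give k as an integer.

k = 2

obs 1: x=6 → posterior Gamma(12, 12/5)
obs 2: x=6 → posterior Gamma(18, 17/5)
obs 3: x=1 → posterior Gamma(19, 22/5)
obs 4: x=2 → posterior Gamma(21, 27/5)
obs 5: x=4 → posterior Gamma(25, 32/5)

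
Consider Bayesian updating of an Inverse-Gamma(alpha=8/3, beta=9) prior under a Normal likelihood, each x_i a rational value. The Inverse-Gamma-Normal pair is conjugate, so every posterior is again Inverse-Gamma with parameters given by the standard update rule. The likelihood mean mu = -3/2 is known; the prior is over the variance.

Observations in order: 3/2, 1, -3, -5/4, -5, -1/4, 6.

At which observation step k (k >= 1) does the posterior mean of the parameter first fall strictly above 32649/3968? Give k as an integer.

obs 1: x=3/2 → posterior Inverse-Gamma(19/6, 27/2)
obs 2: x=1 → posterior Inverse-Gamma(11/3, 133/8)
obs 3: x=-3 → posterior Inverse-Gamma(25/6, 71/4)
obs 4: x=-5/4 → posterior Inverse-Gamma(14/3, 569/32)
obs 5: x=-5 → posterior Inverse-Gamma(31/6, 765/32)
obs 6: x=-1/4 → posterior Inverse-Gamma(17/3, 395/16)
obs 7: x=6 → posterior Inverse-Gamma(37/6, 845/16)

k = 7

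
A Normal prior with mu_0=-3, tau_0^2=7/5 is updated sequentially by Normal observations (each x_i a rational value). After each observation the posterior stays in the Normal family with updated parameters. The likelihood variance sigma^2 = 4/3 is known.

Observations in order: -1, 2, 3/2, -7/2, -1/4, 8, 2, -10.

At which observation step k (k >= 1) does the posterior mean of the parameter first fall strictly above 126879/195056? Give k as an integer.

obs 1: x=-1 → posterior Normal(-81/41, 28/41)
obs 2: x=2 → posterior Normal(-39/62, 14/31)
obs 3: x=3/2 → posterior Normal(-15/166, 28/83)
obs 4: x=-7/2 → posterior Normal(-81/104, 7/26)
obs 5: x=-1/4 → posterior Normal(-69/100, 28/125)
obs 6: x=8 → posterior Normal(327/584, 14/73)
obs 7: x=2 → posterior Normal(495/668, 28/167)
obs 8: x=-10 → posterior Normal(-345/752, 7/47)

k = 7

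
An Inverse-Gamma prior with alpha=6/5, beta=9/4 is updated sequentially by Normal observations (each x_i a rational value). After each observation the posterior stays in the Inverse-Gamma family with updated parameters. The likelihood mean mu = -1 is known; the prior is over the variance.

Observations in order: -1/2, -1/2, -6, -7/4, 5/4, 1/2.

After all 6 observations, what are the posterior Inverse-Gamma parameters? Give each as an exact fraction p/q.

alpha=21/5, beta=303/16

obs 1: x=-1/2 → posterior Inverse-Gamma(17/10, 19/8)
obs 2: x=-1/2 → posterior Inverse-Gamma(11/5, 5/2)
obs 3: x=-6 → posterior Inverse-Gamma(27/10, 15)
obs 4: x=-7/4 → posterior Inverse-Gamma(16/5, 489/32)
obs 5: x=5/4 → posterior Inverse-Gamma(37/10, 285/16)
obs 6: x=1/2 → posterior Inverse-Gamma(21/5, 303/16)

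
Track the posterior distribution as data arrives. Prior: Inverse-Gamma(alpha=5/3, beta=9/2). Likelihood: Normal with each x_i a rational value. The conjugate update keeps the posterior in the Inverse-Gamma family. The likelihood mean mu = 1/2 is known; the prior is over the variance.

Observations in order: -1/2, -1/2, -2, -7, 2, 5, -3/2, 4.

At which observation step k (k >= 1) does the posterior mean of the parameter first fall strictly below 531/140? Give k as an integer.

obs 1: x=-1/2 → posterior Inverse-Gamma(13/6, 5)
obs 2: x=-1/2 → posterior Inverse-Gamma(8/3, 11/2)
obs 3: x=-2 → posterior Inverse-Gamma(19/6, 69/8)
obs 4: x=-7 → posterior Inverse-Gamma(11/3, 147/4)
obs 5: x=2 → posterior Inverse-Gamma(25/6, 303/8)
obs 6: x=5 → posterior Inverse-Gamma(14/3, 48)
obs 7: x=-3/2 → posterior Inverse-Gamma(31/6, 50)
obs 8: x=4 → posterior Inverse-Gamma(17/3, 449/8)

k = 2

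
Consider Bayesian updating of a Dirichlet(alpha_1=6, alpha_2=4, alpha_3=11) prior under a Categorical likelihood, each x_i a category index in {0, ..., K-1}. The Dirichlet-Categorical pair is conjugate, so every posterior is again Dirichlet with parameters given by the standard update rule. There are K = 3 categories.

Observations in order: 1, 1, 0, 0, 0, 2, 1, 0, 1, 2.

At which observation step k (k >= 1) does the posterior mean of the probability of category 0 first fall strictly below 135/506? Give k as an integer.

k = 2

obs 1: x=1 → posterior Dirichlet(6, 5, 11)
obs 2: x=1 → posterior Dirichlet(6, 6, 11)
obs 3: x=0 → posterior Dirichlet(7, 6, 11)
obs 4: x=0 → posterior Dirichlet(8, 6, 11)
obs 5: x=0 → posterior Dirichlet(9, 6, 11)
obs 6: x=2 → posterior Dirichlet(9, 6, 12)
obs 7: x=1 → posterior Dirichlet(9, 7, 12)
obs 8: x=0 → posterior Dirichlet(10, 7, 12)
obs 9: x=1 → posterior Dirichlet(10, 8, 12)
obs 10: x=2 → posterior Dirichlet(10, 8, 13)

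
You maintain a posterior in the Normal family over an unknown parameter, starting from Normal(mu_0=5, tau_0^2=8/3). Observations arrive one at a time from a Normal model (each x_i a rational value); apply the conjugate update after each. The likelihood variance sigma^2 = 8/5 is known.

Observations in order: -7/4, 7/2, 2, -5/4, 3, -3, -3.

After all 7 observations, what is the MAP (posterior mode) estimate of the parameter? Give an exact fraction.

25/76

obs 1: x=-7/4 → posterior Normal(25/32, 1)
obs 2: x=7/2 → posterior Normal(95/52, 8/13)
obs 3: x=2 → posterior Normal(15/8, 4/9)
obs 4: x=-5/4 → posterior Normal(55/46, 8/23)
obs 5: x=3 → posterior Normal(85/56, 2/7)
obs 6: x=-3 → posterior Normal(5/6, 8/33)
obs 7: x=-3 → posterior Normal(25/76, 4/19)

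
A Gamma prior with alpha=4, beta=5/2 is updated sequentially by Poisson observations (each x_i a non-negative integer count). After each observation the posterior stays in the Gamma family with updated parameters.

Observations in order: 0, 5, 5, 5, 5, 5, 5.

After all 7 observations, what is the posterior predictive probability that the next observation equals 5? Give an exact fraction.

22972414973844895547902259614986307951872280170944/175522663228862486625127968549968702993144556569961

obs 1: x=0 → posterior Gamma(4, 7/2)
obs 2: x=5 → posterior Gamma(9, 9/2)
obs 3: x=5 → posterior Gamma(14, 11/2)
obs 4: x=5 → posterior Gamma(19, 13/2)
obs 5: x=5 → posterior Gamma(24, 15/2)
obs 6: x=5 → posterior Gamma(29, 17/2)
obs 7: x=5 → posterior Gamma(34, 19/2)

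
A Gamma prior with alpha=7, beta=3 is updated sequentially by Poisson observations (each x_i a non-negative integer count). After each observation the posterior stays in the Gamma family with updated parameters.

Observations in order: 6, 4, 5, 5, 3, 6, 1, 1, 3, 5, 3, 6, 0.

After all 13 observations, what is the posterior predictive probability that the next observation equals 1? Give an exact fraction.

obs 1: x=6 → posterior Gamma(13, 4)
obs 2: x=4 → posterior Gamma(17, 5)
obs 3: x=5 → posterior Gamma(22, 6)
obs 4: x=5 → posterior Gamma(27, 7)
obs 5: x=3 → posterior Gamma(30, 8)
obs 6: x=6 → posterior Gamma(36, 9)
obs 7: x=1 → posterior Gamma(37, 10)
obs 8: x=1 → posterior Gamma(38, 11)
obs 9: x=3 → posterior Gamma(41, 12)
obs 10: x=5 → posterior Gamma(46, 13)
obs 11: x=3 → posterior Gamma(49, 14)
obs 12: x=6 → posterior Gamma(55, 15)
obs 13: x=0 → posterior Gamma(55, 16)

92674816668330324294167864361629980440627683952483217903793660231680/803784444631904346795840040159891735261368357513214245352923986167681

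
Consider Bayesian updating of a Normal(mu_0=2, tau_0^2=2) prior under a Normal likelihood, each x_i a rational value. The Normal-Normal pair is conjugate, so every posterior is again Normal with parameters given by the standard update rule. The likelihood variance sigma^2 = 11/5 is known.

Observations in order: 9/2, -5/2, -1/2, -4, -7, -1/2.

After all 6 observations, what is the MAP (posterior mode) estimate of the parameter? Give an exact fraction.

-78/71

obs 1: x=9/2 → posterior Normal(67/21, 22/21)
obs 2: x=-5/2 → posterior Normal(42/31, 22/31)
obs 3: x=-1/2 → posterior Normal(37/41, 22/41)
obs 4: x=-4 → posterior Normal(-1/17, 22/51)
obs 5: x=-7 → posterior Normal(-73/61, 22/61)
obs 6: x=-1/2 → posterior Normal(-78/71, 22/71)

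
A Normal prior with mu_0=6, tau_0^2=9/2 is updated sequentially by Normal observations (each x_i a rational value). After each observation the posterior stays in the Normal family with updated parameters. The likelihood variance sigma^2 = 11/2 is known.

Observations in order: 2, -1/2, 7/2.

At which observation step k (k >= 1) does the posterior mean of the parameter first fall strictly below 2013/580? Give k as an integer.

obs 1: x=2 → posterior Normal(21/5, 99/40)
obs 2: x=-1/2 → posterior Normal(159/58, 99/58)
obs 3: x=7/2 → posterior Normal(111/38, 99/76)

k = 2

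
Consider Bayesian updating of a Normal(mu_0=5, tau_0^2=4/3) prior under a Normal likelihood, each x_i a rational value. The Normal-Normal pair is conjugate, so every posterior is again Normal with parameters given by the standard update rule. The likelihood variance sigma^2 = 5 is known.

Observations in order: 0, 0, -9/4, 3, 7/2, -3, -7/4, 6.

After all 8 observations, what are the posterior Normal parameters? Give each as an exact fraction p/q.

obs 1: x=0 → posterior Normal(75/19, 20/19)
obs 2: x=0 → posterior Normal(75/23, 20/23)
obs 3: x=-9/4 → posterior Normal(22/9, 20/27)
obs 4: x=3 → posterior Normal(78/31, 20/31)
obs 5: x=7/2 → posterior Normal(92/35, 4/7)
obs 6: x=-3 → posterior Normal(80/39, 20/39)
obs 7: x=-7/4 → posterior Normal(73/43, 20/43)
obs 8: x=6 → posterior Normal(97/47, 20/47)

mu_0=97/47, tau_0^2=20/47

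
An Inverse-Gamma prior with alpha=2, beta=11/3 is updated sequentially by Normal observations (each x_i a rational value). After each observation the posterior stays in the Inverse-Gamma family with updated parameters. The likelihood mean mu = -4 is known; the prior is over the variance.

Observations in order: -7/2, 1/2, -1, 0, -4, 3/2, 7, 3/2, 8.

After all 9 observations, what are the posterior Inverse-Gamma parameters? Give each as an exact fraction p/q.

alpha=13/2, beta=1135/6

obs 1: x=-7/2 → posterior Inverse-Gamma(5/2, 91/24)
obs 2: x=1/2 → posterior Inverse-Gamma(3, 167/12)
obs 3: x=-1 → posterior Inverse-Gamma(7/2, 221/12)
obs 4: x=0 → posterior Inverse-Gamma(4, 317/12)
obs 5: x=-4 → posterior Inverse-Gamma(9/2, 317/12)
obs 6: x=3/2 → posterior Inverse-Gamma(5, 997/24)
obs 7: x=7 → posterior Inverse-Gamma(11/2, 2449/24)
obs 8: x=3/2 → posterior Inverse-Gamma(6, 703/6)
obs 9: x=8 → posterior Inverse-Gamma(13/2, 1135/6)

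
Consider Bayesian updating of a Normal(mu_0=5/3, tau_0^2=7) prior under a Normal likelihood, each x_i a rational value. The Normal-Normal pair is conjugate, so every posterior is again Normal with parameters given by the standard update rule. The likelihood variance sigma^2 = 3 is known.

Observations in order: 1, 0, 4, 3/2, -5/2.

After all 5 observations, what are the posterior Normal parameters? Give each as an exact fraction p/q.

mu_0=33/38, tau_0^2=21/38

obs 1: x=1 → posterior Normal(6/5, 21/10)
obs 2: x=0 → posterior Normal(12/17, 21/17)
obs 3: x=4 → posterior Normal(5/3, 7/8)
obs 4: x=3/2 → posterior Normal(101/62, 21/31)
obs 5: x=-5/2 → posterior Normal(33/38, 21/38)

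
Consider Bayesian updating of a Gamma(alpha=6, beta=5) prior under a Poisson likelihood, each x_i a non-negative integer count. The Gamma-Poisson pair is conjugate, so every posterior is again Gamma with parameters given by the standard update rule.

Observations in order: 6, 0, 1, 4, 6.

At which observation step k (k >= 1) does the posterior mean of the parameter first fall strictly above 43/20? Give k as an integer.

obs 1: x=6 → posterior Gamma(12, 6)
obs 2: x=0 → posterior Gamma(12, 7)
obs 3: x=1 → posterior Gamma(13, 8)
obs 4: x=4 → posterior Gamma(17, 9)
obs 5: x=6 → posterior Gamma(23, 10)

k = 5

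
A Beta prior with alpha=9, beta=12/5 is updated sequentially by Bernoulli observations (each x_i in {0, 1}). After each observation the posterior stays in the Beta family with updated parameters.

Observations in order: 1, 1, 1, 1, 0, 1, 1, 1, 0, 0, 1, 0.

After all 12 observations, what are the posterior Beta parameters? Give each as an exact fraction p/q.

obs 1: x=1 → posterior Beta(10, 12/5)
obs 2: x=1 → posterior Beta(11, 12/5)
obs 3: x=1 → posterior Beta(12, 12/5)
obs 4: x=1 → posterior Beta(13, 12/5)
obs 5: x=0 → posterior Beta(13, 17/5)
obs 6: x=1 → posterior Beta(14, 17/5)
obs 7: x=1 → posterior Beta(15, 17/5)
obs 8: x=1 → posterior Beta(16, 17/5)
obs 9: x=0 → posterior Beta(16, 22/5)
obs 10: x=0 → posterior Beta(16, 27/5)
obs 11: x=1 → posterior Beta(17, 27/5)
obs 12: x=0 → posterior Beta(17, 32/5)

alpha=17, beta=32/5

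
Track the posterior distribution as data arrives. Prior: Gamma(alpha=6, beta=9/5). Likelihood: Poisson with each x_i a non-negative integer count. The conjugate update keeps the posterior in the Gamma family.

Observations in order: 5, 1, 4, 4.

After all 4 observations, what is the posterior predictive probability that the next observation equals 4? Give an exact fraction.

obs 1: x=5 → posterior Gamma(11, 14/5)
obs 2: x=1 → posterior Gamma(12, 19/5)
obs 3: x=4 → posterior Gamma(16, 24/5)
obs 4: x=4 → posterior Gamma(20, 29/5)

979554357386298040354000437969284375/5695003679558247880375471569828315136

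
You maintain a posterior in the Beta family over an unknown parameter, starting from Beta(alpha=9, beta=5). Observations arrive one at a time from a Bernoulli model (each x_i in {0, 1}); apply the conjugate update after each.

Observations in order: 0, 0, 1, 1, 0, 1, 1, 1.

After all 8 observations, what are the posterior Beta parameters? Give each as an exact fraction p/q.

alpha=14, beta=8

obs 1: x=0 → posterior Beta(9, 6)
obs 2: x=0 → posterior Beta(9, 7)
obs 3: x=1 → posterior Beta(10, 7)
obs 4: x=1 → posterior Beta(11, 7)
obs 5: x=0 → posterior Beta(11, 8)
obs 6: x=1 → posterior Beta(12, 8)
obs 7: x=1 → posterior Beta(13, 8)
obs 8: x=1 → posterior Beta(14, 8)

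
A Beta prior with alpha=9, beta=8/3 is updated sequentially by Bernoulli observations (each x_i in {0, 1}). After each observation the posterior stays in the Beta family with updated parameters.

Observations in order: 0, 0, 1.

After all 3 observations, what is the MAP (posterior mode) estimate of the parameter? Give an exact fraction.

27/38

obs 1: x=0 → posterior Beta(9, 11/3)
obs 2: x=0 → posterior Beta(9, 14/3)
obs 3: x=1 → posterior Beta(10, 14/3)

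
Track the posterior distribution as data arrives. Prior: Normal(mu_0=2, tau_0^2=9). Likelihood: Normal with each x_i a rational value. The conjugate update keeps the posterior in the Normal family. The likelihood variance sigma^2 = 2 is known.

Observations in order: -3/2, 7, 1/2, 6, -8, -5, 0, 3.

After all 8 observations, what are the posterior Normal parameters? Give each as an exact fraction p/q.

mu_0=11/37, tau_0^2=9/37

obs 1: x=-3/2 → posterior Normal(-19/22, 18/11)
obs 2: x=7 → posterior Normal(107/40, 9/10)
obs 3: x=1/2 → posterior Normal(2, 18/29)
obs 4: x=6 → posterior Normal(56/19, 9/19)
obs 5: x=-8 → posterior Normal(40/47, 18/47)
obs 6: x=-5 → posterior Normal(-5/56, 9/28)
obs 7: x=0 → posterior Normal(-1/13, 18/65)
obs 8: x=3 → posterior Normal(11/37, 9/37)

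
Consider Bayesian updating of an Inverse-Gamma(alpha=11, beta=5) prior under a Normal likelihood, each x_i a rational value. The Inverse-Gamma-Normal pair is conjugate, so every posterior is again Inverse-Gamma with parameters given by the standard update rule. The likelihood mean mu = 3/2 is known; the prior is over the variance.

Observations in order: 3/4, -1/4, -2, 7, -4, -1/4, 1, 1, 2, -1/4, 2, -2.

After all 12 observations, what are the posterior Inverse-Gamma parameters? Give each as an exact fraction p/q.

obs 1: x=3/4 → posterior Inverse-Gamma(23/2, 169/32)
obs 2: x=-1/4 → posterior Inverse-Gamma(12, 109/16)
obs 3: x=-2 → posterior Inverse-Gamma(25/2, 207/16)
obs 4: x=7 → posterior Inverse-Gamma(13, 449/16)
obs 5: x=-4 → posterior Inverse-Gamma(27/2, 691/16)
obs 6: x=-1/4 → posterior Inverse-Gamma(14, 1431/32)
obs 7: x=1 → posterior Inverse-Gamma(29/2, 1435/32)
obs 8: x=1 → posterior Inverse-Gamma(15, 1439/32)
obs 9: x=2 → posterior Inverse-Gamma(31/2, 1443/32)
obs 10: x=-1/4 → posterior Inverse-Gamma(16, 373/8)
obs 11: x=2 → posterior Inverse-Gamma(33/2, 187/4)
obs 12: x=-2 → posterior Inverse-Gamma(17, 423/8)

alpha=17, beta=423/8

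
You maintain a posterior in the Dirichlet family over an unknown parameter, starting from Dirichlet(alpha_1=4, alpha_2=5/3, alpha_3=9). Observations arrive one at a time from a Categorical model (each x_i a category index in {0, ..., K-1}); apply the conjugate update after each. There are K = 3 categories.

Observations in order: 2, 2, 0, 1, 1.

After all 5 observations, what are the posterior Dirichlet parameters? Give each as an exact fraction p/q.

obs 1: x=2 → posterior Dirichlet(4, 5/3, 10)
obs 2: x=2 → posterior Dirichlet(4, 5/3, 11)
obs 3: x=0 → posterior Dirichlet(5, 5/3, 11)
obs 4: x=1 → posterior Dirichlet(5, 8/3, 11)
obs 5: x=1 → posterior Dirichlet(5, 11/3, 11)

alpha_1=5, alpha_2=11/3, alpha_3=11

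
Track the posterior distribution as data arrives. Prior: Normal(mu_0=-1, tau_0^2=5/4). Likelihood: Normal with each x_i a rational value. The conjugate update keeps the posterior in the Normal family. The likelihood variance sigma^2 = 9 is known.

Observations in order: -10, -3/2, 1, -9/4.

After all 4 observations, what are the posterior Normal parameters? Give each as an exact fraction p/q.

obs 1: x=-10 → posterior Normal(-86/41, 45/41)
obs 2: x=-3/2 → posterior Normal(-187/92, 45/46)
obs 3: x=1 → posterior Normal(-59/34, 15/17)
obs 4: x=-9/4 → posterior Normal(-57/32, 45/56)

mu_0=-57/32, tau_0^2=45/56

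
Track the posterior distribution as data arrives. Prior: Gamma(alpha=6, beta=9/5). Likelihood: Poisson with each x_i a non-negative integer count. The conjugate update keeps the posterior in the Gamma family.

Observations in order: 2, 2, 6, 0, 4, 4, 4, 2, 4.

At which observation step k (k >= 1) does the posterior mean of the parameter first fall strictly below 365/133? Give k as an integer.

k = 2

obs 1: x=2 → posterior Gamma(8, 14/5)
obs 2: x=2 → posterior Gamma(10, 19/5)
obs 3: x=6 → posterior Gamma(16, 24/5)
obs 4: x=0 → posterior Gamma(16, 29/5)
obs 5: x=4 → posterior Gamma(20, 34/5)
obs 6: x=4 → posterior Gamma(24, 39/5)
obs 7: x=4 → posterior Gamma(28, 44/5)
obs 8: x=2 → posterior Gamma(30, 49/5)
obs 9: x=4 → posterior Gamma(34, 54/5)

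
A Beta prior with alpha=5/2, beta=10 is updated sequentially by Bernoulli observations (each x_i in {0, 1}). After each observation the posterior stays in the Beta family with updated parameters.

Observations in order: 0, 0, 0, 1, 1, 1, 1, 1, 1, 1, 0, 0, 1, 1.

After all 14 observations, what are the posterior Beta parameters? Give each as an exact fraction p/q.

alpha=23/2, beta=15

obs 1: x=0 → posterior Beta(5/2, 11)
obs 2: x=0 → posterior Beta(5/2, 12)
obs 3: x=0 → posterior Beta(5/2, 13)
obs 4: x=1 → posterior Beta(7/2, 13)
obs 5: x=1 → posterior Beta(9/2, 13)
obs 6: x=1 → posterior Beta(11/2, 13)
obs 7: x=1 → posterior Beta(13/2, 13)
obs 8: x=1 → posterior Beta(15/2, 13)
obs 9: x=1 → posterior Beta(17/2, 13)
obs 10: x=1 → posterior Beta(19/2, 13)
obs 11: x=0 → posterior Beta(19/2, 14)
obs 12: x=0 → posterior Beta(19/2, 15)
obs 13: x=1 → posterior Beta(21/2, 15)
obs 14: x=1 → posterior Beta(23/2, 15)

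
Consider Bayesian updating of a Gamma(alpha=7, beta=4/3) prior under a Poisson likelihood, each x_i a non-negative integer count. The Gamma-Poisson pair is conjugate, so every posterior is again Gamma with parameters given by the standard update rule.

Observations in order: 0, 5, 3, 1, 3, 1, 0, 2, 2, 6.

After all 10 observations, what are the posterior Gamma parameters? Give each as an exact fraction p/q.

alpha=30, beta=34/3

obs 1: x=0 → posterior Gamma(7, 7/3)
obs 2: x=5 → posterior Gamma(12, 10/3)
obs 3: x=3 → posterior Gamma(15, 13/3)
obs 4: x=1 → posterior Gamma(16, 16/3)
obs 5: x=3 → posterior Gamma(19, 19/3)
obs 6: x=1 → posterior Gamma(20, 22/3)
obs 7: x=0 → posterior Gamma(20, 25/3)
obs 8: x=2 → posterior Gamma(22, 28/3)
obs 9: x=2 → posterior Gamma(24, 31/3)
obs 10: x=6 → posterior Gamma(30, 34/3)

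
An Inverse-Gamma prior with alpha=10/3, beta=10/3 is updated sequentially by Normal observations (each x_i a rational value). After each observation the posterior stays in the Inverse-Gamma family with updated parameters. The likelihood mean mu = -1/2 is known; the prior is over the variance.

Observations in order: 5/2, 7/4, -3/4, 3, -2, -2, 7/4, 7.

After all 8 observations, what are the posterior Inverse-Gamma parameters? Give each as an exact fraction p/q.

alpha=22/3, beta=4745/96

obs 1: x=5/2 → posterior Inverse-Gamma(23/6, 47/6)
obs 2: x=7/4 → posterior Inverse-Gamma(13/3, 995/96)
obs 3: x=-3/4 → posterior Inverse-Gamma(29/6, 499/48)
obs 4: x=3 → posterior Inverse-Gamma(16/3, 793/48)
obs 5: x=-2 → posterior Inverse-Gamma(35/6, 847/48)
obs 6: x=-2 → posterior Inverse-Gamma(19/3, 901/48)
obs 7: x=7/4 → posterior Inverse-Gamma(41/6, 2045/96)
obs 8: x=7 → posterior Inverse-Gamma(22/3, 4745/96)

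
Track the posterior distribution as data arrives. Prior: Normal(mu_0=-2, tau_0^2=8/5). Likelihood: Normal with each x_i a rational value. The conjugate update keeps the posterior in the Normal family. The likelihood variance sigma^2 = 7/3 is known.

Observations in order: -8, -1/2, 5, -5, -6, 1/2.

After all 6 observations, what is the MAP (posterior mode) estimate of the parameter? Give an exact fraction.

-406/179

obs 1: x=-8 → posterior Normal(-262/59, 56/59)
obs 2: x=-1/2 → posterior Normal(-274/83, 56/83)
obs 3: x=5 → posterior Normal(-154/107, 56/107)
obs 4: x=-5 → posterior Normal(-274/131, 56/131)
obs 5: x=-6 → posterior Normal(-418/155, 56/155)
obs 6: x=1/2 → posterior Normal(-406/179, 56/179)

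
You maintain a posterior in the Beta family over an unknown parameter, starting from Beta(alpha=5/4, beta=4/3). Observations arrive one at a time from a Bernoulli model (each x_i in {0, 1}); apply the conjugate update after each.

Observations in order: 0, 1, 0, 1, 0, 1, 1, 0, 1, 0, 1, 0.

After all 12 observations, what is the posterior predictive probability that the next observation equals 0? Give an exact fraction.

obs 1: x=0 → posterior Beta(5/4, 7/3)
obs 2: x=1 → posterior Beta(9/4, 7/3)
obs 3: x=0 → posterior Beta(9/4, 10/3)
obs 4: x=1 → posterior Beta(13/4, 10/3)
obs 5: x=0 → posterior Beta(13/4, 13/3)
obs 6: x=1 → posterior Beta(17/4, 13/3)
obs 7: x=1 → posterior Beta(21/4, 13/3)
obs 8: x=0 → posterior Beta(21/4, 16/3)
obs 9: x=1 → posterior Beta(25/4, 16/3)
obs 10: x=0 → posterior Beta(25/4, 19/3)
obs 11: x=1 → posterior Beta(29/4, 19/3)
obs 12: x=0 → posterior Beta(29/4, 22/3)

88/175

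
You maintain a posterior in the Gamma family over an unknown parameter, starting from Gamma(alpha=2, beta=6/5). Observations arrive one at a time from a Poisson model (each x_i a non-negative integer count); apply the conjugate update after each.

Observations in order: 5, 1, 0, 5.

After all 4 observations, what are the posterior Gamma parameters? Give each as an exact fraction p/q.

alpha=13, beta=26/5

obs 1: x=5 → posterior Gamma(7, 11/5)
obs 2: x=1 → posterior Gamma(8, 16/5)
obs 3: x=0 → posterior Gamma(8, 21/5)
obs 4: x=5 → posterior Gamma(13, 26/5)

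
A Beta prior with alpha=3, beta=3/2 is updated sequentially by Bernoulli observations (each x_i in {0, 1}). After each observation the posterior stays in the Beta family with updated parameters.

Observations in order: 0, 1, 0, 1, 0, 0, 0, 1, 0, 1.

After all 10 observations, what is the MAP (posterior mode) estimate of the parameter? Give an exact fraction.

12/25

obs 1: x=0 → posterior Beta(3, 5/2)
obs 2: x=1 → posterior Beta(4, 5/2)
obs 3: x=0 → posterior Beta(4, 7/2)
obs 4: x=1 → posterior Beta(5, 7/2)
obs 5: x=0 → posterior Beta(5, 9/2)
obs 6: x=0 → posterior Beta(5, 11/2)
obs 7: x=0 → posterior Beta(5, 13/2)
obs 8: x=1 → posterior Beta(6, 13/2)
obs 9: x=0 → posterior Beta(6, 15/2)
obs 10: x=1 → posterior Beta(7, 15/2)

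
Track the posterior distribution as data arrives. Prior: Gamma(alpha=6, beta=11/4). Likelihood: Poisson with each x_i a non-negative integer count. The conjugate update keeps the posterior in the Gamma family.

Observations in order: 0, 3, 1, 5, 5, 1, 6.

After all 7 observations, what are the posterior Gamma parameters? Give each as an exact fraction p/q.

alpha=27, beta=39/4

obs 1: x=0 → posterior Gamma(6, 15/4)
obs 2: x=3 → posterior Gamma(9, 19/4)
obs 3: x=1 → posterior Gamma(10, 23/4)
obs 4: x=5 → posterior Gamma(15, 27/4)
obs 5: x=5 → posterior Gamma(20, 31/4)
obs 6: x=1 → posterior Gamma(21, 35/4)
obs 7: x=6 → posterior Gamma(27, 39/4)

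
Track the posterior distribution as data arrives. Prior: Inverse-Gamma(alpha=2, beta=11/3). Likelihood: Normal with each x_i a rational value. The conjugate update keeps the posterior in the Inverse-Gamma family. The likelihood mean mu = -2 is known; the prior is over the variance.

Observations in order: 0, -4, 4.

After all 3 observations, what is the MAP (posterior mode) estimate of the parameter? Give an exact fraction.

154/27

obs 1: x=0 → posterior Inverse-Gamma(5/2, 17/3)
obs 2: x=-4 → posterior Inverse-Gamma(3, 23/3)
obs 3: x=4 → posterior Inverse-Gamma(7/2, 77/3)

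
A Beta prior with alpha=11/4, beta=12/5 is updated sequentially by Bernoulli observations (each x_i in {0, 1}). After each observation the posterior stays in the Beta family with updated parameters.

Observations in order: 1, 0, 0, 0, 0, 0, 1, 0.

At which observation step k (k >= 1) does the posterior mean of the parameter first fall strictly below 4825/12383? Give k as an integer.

obs 1: x=1 → posterior Beta(15/4, 12/5)
obs 2: x=0 → posterior Beta(15/4, 17/5)
obs 3: x=0 → posterior Beta(15/4, 22/5)
obs 4: x=0 → posterior Beta(15/4, 27/5)
obs 5: x=0 → posterior Beta(15/4, 32/5)
obs 6: x=0 → posterior Beta(15/4, 37/5)
obs 7: x=1 → posterior Beta(19/4, 37/5)
obs 8: x=0 → posterior Beta(19/4, 42/5)

k = 5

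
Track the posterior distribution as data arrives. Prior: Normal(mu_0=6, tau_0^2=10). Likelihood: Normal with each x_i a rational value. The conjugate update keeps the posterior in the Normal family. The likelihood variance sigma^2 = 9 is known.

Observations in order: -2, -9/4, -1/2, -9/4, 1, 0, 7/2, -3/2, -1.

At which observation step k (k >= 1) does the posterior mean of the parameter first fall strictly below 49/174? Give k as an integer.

obs 1: x=-2 → posterior Normal(34/19, 90/19)
obs 2: x=-9/4 → posterior Normal(23/58, 90/29)
obs 3: x=-1/2 → posterior Normal(1/6, 30/13)
obs 4: x=-9/4 → posterior Normal(-16/49, 90/49)
obs 5: x=1 → posterior Normal(-6/59, 90/59)
obs 6: x=0 → posterior Normal(-2/23, 30/23)
obs 7: x=7/2 → posterior Normal(29/79, 90/79)
obs 8: x=-3/2 → posterior Normal(14/89, 90/89)
obs 9: x=-1 → posterior Normal(4/99, 10/11)

k = 3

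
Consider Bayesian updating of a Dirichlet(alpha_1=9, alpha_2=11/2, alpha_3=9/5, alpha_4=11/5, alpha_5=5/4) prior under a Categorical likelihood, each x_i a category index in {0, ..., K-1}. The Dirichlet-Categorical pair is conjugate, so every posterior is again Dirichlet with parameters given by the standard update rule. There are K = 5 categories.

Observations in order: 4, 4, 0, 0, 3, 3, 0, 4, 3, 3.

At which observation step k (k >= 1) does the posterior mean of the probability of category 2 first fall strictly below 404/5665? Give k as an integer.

obs 1: x=4 → posterior Dirichlet(9, 11/2, 9/5, 11/5, 9/4)
obs 2: x=4 → posterior Dirichlet(9, 11/2, 9/5, 11/5, 13/4)
obs 3: x=0 → posterior Dirichlet(10, 11/2, 9/5, 11/5, 13/4)
obs 4: x=0 → posterior Dirichlet(11, 11/2, 9/5, 11/5, 13/4)
obs 5: x=3 → posterior Dirichlet(11, 11/2, 9/5, 16/5, 13/4)
obs 6: x=3 → posterior Dirichlet(11, 11/2, 9/5, 21/5, 13/4)
obs 7: x=0 → posterior Dirichlet(12, 11/2, 9/5, 21/5, 13/4)
obs 8: x=4 → posterior Dirichlet(12, 11/2, 9/5, 21/5, 17/4)
obs 9: x=3 → posterior Dirichlet(12, 11/2, 9/5, 26/5, 17/4)
obs 10: x=3 → posterior Dirichlet(12, 11/2, 9/5, 31/5, 17/4)

k = 6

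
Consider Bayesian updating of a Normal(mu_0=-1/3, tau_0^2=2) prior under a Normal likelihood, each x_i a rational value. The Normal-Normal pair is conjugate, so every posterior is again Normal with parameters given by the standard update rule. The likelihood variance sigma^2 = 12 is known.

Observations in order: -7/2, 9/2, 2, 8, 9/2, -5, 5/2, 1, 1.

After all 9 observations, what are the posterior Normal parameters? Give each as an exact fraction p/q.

mu_0=13/15, tau_0^2=4/5

obs 1: x=-7/2 → posterior Normal(-11/14, 12/7)
obs 2: x=9/2 → posterior Normal(-1/8, 3/2)
obs 3: x=2 → posterior Normal(1/9, 4/3)
obs 4: x=8 → posterior Normal(9/10, 6/5)
obs 5: x=9/2 → posterior Normal(27/22, 12/11)
obs 6: x=-5 → posterior Normal(17/24, 1)
obs 7: x=5/2 → posterior Normal(11/13, 12/13)
obs 8: x=1 → posterior Normal(6/7, 6/7)
obs 9: x=1 → posterior Normal(13/15, 4/5)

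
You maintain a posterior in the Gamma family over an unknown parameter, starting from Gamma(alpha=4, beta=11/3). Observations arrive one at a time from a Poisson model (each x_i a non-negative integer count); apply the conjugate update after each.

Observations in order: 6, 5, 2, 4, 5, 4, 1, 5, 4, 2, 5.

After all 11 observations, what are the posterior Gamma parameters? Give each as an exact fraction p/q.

alpha=47, beta=44/3

obs 1: x=6 → posterior Gamma(10, 14/3)
obs 2: x=5 → posterior Gamma(15, 17/3)
obs 3: x=2 → posterior Gamma(17, 20/3)
obs 4: x=4 → posterior Gamma(21, 23/3)
obs 5: x=5 → posterior Gamma(26, 26/3)
obs 6: x=4 → posterior Gamma(30, 29/3)
obs 7: x=1 → posterior Gamma(31, 32/3)
obs 8: x=5 → posterior Gamma(36, 35/3)
obs 9: x=4 → posterior Gamma(40, 38/3)
obs 10: x=2 → posterior Gamma(42, 41/3)
obs 11: x=5 → posterior Gamma(47, 44/3)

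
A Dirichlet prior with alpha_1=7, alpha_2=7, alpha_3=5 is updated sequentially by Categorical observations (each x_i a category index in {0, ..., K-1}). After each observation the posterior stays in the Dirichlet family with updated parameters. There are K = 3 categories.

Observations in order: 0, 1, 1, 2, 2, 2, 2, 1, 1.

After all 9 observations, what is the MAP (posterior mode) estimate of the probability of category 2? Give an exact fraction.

obs 1: x=0 → posterior Dirichlet(8, 7, 5)
obs 2: x=1 → posterior Dirichlet(8, 8, 5)
obs 3: x=1 → posterior Dirichlet(8, 9, 5)
obs 4: x=2 → posterior Dirichlet(8, 9, 6)
obs 5: x=2 → posterior Dirichlet(8, 9, 7)
obs 6: x=2 → posterior Dirichlet(8, 9, 8)
obs 7: x=2 → posterior Dirichlet(8, 9, 9)
obs 8: x=1 → posterior Dirichlet(8, 10, 9)
obs 9: x=1 → posterior Dirichlet(8, 11, 9)

8/25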